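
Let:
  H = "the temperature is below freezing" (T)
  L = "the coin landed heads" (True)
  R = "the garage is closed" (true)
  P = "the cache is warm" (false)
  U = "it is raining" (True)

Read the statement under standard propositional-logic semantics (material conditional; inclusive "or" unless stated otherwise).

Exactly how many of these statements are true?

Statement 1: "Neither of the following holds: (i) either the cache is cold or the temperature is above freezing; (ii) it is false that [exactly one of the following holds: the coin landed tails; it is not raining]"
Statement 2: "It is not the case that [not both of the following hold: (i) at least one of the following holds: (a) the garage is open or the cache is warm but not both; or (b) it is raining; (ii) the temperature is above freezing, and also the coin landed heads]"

0

Statement 1: Formalization: (¬P ∨ ¬H) ↓ ¬(¬L ⊕ ¬U)

¬P = ¬F = T
¬H = ¬T = F
¬P ∨ ¬H = T ∨ F = T
¬L = ¬T = F
¬U = ¬T = F
¬L ⊕ ¬U = F ⊕ F = F
¬(¬L ⊕ ¬U) = ¬F = T
(¬P ∨ ¬H) ↓ ¬(¬L ⊕ ¬U) = T ↓ T = F
Hence Statement 1 is false.

Statement 2: In symbols: ¬(((¬R ⊕ P) ∨ U) ↑ (¬H ∧ L))

¬R = ¬T = F
¬R ⊕ P = F ⊕ F = F
(¬R ⊕ P) ∨ U = F ∨ T = T
¬H = ¬T = F
¬H ∧ L = F ∧ T = F
((¬R ⊕ P) ∨ U) ↑ (¬H ∧ L) = T ↑ F = T
¬(((¬R ⊕ P) ∨ U) ↑ (¬H ∧ L)) = ¬T = F
Thus Statement 2 is false.

True statements: 0 (none).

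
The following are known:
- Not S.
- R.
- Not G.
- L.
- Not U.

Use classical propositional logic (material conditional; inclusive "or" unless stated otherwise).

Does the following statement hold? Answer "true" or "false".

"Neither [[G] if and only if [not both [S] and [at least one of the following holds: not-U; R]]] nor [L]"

false

In symbols: (G <-> (S nand (~U | R))) nor L

~U = ~F = T
~U | R = T | T = T
S nand (~U | R) = F nand T = T
G <-> (S nand (~U | R)) = F <-> T = F
(G <-> (S nand (~U | R))) nor L = F nor T = F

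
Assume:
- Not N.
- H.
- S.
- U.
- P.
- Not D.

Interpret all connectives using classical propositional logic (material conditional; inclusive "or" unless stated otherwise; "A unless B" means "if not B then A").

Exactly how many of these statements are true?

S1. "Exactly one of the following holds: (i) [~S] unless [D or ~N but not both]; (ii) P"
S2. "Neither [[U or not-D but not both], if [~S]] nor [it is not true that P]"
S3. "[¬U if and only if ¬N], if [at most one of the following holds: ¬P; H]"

0

S1: Formalization: (¬S ∨ (D ⊕ ¬N)) ⊕ P

¬S = ¬T = F
¬N = ¬F = T
D ⊕ ¬N = F ⊕ T = T
¬S ∨ (D ⊕ ¬N) = F ∨ T = T
(¬S ∨ (D ⊕ ¬N)) ⊕ P = T ⊕ T = F
So S1 is false.

S2: This is (¬S → (U ⊕ ¬D)) ↓ ¬P.

¬S = ¬T = F
¬D = ¬F = T
U ⊕ ¬D = T ⊕ T = F
¬S → (U ⊕ ¬D) = F → F = T
¬P = ¬T = F
(¬S → (U ⊕ ¬D)) ↓ ¬P = T ↓ F = F
So S2 is false.

S3: This is (¬P ↑ H) → (¬U ↔ ¬N).

¬P = ¬T = F
¬P ↑ H = F ↑ T = T
¬U = ¬T = F
¬N = ¬F = T
¬U ↔ ¬N = F ↔ T = F
(¬P ↑ H) → (¬U ↔ ¬N) = T → F = F
Hence S3 is false.

0 of the 3 statements are true (none).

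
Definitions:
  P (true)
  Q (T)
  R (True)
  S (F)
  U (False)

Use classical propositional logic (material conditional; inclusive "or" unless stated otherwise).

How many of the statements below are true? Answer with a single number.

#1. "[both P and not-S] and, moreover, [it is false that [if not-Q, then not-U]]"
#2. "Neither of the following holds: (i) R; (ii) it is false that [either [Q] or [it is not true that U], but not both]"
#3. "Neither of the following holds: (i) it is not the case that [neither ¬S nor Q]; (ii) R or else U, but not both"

0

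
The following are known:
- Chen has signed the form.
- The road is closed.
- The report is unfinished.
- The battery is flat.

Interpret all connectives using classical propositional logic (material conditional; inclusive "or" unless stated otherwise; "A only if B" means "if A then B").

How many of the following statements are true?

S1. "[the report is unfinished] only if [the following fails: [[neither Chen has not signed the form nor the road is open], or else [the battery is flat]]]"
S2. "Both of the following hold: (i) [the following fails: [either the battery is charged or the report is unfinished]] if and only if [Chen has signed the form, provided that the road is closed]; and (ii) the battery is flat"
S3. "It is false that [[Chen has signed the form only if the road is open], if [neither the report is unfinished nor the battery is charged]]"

0

Let N = "the report is finished" (F), U = "Chen has signed the form" (T), S = "the road is closed" (T), D = "the battery is charged" (F).

S1: In symbols: ¬N → ¬((¬U ↓ ¬S) ∨ ¬D)

¬N = ¬F = T
¬U = ¬T = F
¬S = ¬T = F
¬U ↓ ¬S = F ↓ F = T
¬D = ¬F = T
(¬U ↓ ¬S) ∨ ¬D = T ∨ T = T
¬((¬U ↓ ¬S) ∨ ¬D) = ¬T = F
¬N → ¬((¬U ↓ ¬S) ∨ ¬D) = T → F = F
Thus S1 is false.

S2: Parsed as (¬(D ∨ ¬N) ↔ (S → U)) ∧ ¬D

¬N = ¬F = T
D ∨ ¬N = F ∨ T = T
¬(D ∨ ¬N) = ¬T = F
S → U = T → T = T
¬(D ∨ ¬N) ↔ (S → U) = F ↔ T = F
¬D = ¬F = T
(¬(D ∨ ¬N) ↔ (S → U)) ∧ ¬D = F ∧ T = F
Thus S2 is false.

S3: In symbols: ¬((¬N ↓ D) → (U → ¬S))

¬N = ¬F = T
¬N ↓ D = T ↓ F = F
¬S = ¬T = F
U → ¬S = T → F = F
(¬N ↓ D) → (U → ¬S) = F → F = T
¬((¬N ↓ D) → (U → ¬S)) = ¬T = F
Thus S3 is false.

Count: 0.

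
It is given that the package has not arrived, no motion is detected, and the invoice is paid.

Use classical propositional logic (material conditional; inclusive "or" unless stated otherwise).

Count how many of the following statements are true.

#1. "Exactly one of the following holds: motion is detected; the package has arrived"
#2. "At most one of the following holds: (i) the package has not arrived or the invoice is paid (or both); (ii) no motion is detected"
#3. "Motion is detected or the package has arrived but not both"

0

Let Q = "motion is detected" (F), P = "the package has arrived" (F), R = "the invoice is paid" (T).

#1: Formalization: Q ⊕ P

Q ⊕ P = F ⊕ F = F
Hence #1 is false.

#2: In symbols: (¬P ∨ R) ↑ ¬Q

¬P = ¬F = T
¬P ∨ R = T ∨ T = T
¬Q = ¬F = T
(¬P ∨ R) ↑ ¬Q = T ↑ T = F
Thus #2 is false.

#3: In symbols: Q ⊕ P

Q ⊕ P = F ⊕ F = F
So #3 is false.

Count: 0.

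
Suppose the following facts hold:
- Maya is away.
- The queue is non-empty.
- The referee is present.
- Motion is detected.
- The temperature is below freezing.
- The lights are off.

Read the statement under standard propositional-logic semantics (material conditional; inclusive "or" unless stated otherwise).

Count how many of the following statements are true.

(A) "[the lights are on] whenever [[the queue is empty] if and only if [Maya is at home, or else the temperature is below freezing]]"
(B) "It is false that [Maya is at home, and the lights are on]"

2

Let Q = "the queue is empty" (F), P = "Maya is at home" (F), U = "the temperature is below freezing" (T), V = "the lights are on" (F).

(A): In symbols: (Q <-> (P | U)) -> V

P | U = F | T = T
Q <-> (P | U) = F <-> T = F
(Q <-> (P | U)) -> V = F -> F = T
So (A) is true.

(B): Parsed as ~(P & V)

P & V = F & F = F
~(P & V) = ~F = T
Thus (B) is true.

2 of the 2 statements are true ((A), (B)).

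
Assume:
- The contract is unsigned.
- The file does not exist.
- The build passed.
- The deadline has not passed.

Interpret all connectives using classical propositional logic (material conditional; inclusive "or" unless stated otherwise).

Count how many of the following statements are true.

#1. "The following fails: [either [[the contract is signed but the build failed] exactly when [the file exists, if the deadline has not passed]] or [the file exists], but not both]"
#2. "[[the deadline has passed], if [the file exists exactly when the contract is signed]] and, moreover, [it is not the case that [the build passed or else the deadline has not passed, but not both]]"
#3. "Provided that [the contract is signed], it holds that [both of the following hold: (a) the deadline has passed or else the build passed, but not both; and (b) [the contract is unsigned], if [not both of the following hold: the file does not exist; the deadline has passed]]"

1

Let P = "the contract is signed" (False), R = "the build passed" (True), S = "the deadline has passed" (False), Q = "the file exists" (False).

#1: Parsed as not (((P and not R) iff (not S -> Q)) xor Q)

not R = not True = False
P and not R = False and False = False
not S = not False = True
not S -> Q = True -> False = False
(P and not R) iff (not S -> Q) = False iff False = True
((P and not R) iff (not S -> Q)) xor Q = True xor False = True
not (((P and not R) iff (not S -> Q)) xor Q) = not True = False
So #1 is false.

#2: In symbols: ((Q iff P) -> S) and not (R xor not S)

Q iff P = False iff False = True
(Q iff P) -> S = True -> False = False
not S = not False = True
R xor not S = True xor True = False
not (R xor not S) = not False = True
((Q iff P) -> S) and not (R xor not S) = False and True = False
Hence #2 is false.

#3: Formalization: P -> ((S xor R) and ((not Q nand S) -> not P))

S xor R = False xor True = True
not Q = not False = True
not Q nand S = True nand False = True
not P = not False = True
(not Q nand S) -> not P = True -> True = True
(S xor R) and ((not Q nand S) -> not P) = True and True = True
P -> ((S xor R) and ((not Q nand S) -> not P)) = False -> True = True
So #3 is true.

True statements: 1 (#3).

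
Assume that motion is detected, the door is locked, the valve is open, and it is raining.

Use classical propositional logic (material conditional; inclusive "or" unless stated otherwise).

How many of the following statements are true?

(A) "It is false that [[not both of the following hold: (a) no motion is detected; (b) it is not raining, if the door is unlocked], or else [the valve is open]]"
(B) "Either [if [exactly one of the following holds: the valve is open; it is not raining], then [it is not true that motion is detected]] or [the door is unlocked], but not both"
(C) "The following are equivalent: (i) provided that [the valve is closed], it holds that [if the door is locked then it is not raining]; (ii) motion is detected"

1

Let P = "motion is detected" (T), Q = "the door is locked" (T), S = "it is raining" (T), R = "the valve is open" (T).

(A): Formalization: ¬((¬P ↑ (¬Q → ¬S)) ∨ R)

¬P = ¬T = F
¬Q = ¬T = F
¬S = ¬T = F
¬Q → ¬S = F → F = T
¬P ↑ (¬Q → ¬S) = F ↑ T = T
(¬P ↑ (¬Q → ¬S)) ∨ R = T ∨ T = T
¬((¬P ↑ (¬Q → ¬S)) ∨ R) = ¬T = F
Hence (A) is false.

(B): In symbols: ((R ⊕ ¬S) → ¬P) ⊕ ¬Q

¬S = ¬T = F
R ⊕ ¬S = T ⊕ F = T
¬P = ¬T = F
(R ⊕ ¬S) → ¬P = T → F = F
¬Q = ¬T = F
((R ⊕ ¬S) → ¬P) ⊕ ¬Q = F ⊕ F = F
So (B) is false.

(C): Parsed as (¬R → (Q → ¬S)) ↔ P

¬R = ¬T = F
¬S = ¬T = F
Q → ¬S = T → F = F
¬R → (Q → ¬S) = F → F = T
(¬R → (Q → ¬S)) ↔ P = T ↔ T = T
So (C) is true.

True statements: 1 ((C)).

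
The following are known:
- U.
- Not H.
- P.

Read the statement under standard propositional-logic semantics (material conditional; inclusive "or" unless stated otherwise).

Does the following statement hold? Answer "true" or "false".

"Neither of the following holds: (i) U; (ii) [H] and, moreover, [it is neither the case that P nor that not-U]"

This is U nor (H & (P nor ~U)).

~U = ~T = F
P nor ~U = T nor F = F
H & (P nor ~U) = F & F = F
U nor (H & (P nor ~U)) = T nor F = F

False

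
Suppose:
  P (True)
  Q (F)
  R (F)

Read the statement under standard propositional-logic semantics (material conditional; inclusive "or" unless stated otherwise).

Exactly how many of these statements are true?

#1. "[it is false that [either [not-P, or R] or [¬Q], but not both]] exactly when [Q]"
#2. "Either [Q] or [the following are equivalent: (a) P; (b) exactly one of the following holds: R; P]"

2

#1: This is ~((~P | R) xor ~Q) <-> Q.

~P = ~T = F
~P | R = F | F = F
~Q = ~F = T
(~P | R) xor ~Q = F xor T = T
~((~P | R) xor ~Q) = ~T = F
~((~P | R) xor ~Q) <-> Q = F <-> F = T
So #1 is true.

#2: Formalization: Q | (P <-> (R xor P))

R xor P = F xor T = T
P <-> (R xor P) = T <-> T = T
Q | (P <-> (R xor P)) = F | T = T
Hence #2 is true.

2 of the 2 statements are true.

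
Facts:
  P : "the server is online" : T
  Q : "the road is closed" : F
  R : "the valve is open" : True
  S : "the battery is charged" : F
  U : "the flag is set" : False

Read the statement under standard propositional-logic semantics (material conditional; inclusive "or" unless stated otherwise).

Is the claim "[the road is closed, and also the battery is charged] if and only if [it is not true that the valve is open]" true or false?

This is (Q ∧ S) ↔ ¬R.

Q ∧ S = F ∧ F = F
¬R = ¬T = F
(Q ∧ S) ↔ ¬R = F ↔ F = T

The statement is true.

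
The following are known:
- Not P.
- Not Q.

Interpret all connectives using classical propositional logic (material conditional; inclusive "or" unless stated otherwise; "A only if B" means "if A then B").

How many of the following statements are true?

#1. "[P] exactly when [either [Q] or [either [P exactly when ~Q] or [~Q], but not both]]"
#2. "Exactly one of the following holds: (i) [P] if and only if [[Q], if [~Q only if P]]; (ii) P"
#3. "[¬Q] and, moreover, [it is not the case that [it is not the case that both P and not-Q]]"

#1: This is P ↔ (Q ∨ ((P ↔ ¬Q) ⊕ ¬Q)).

¬Q = ¬F = T
P ↔ ¬Q = F ↔ T = F
¬Q = ¬F = T
(P ↔ ¬Q) ⊕ ¬Q = F ⊕ T = T
Q ∨ ((P ↔ ¬Q) ⊕ ¬Q) = F ∨ T = T
P ↔ (Q ∨ ((P ↔ ¬Q) ⊕ ¬Q)) = F ↔ T = F
Thus #1 is false.

#2: This is (P ↔ ((¬Q → P) → Q)) ⊕ P.

¬Q = ¬F = T
¬Q → P = T → F = F
(¬Q → P) → Q = F → F = T
P ↔ ((¬Q → P) → Q) = F ↔ T = F
(P ↔ ((¬Q → P) → Q)) ⊕ P = F ⊕ F = F
Thus #2 is false.

#3: Formalization: ¬Q ∧ ¬(P ↑ ¬Q)

¬Q = ¬F = T
¬Q = ¬F = T
P ↑ ¬Q = F ↑ T = T
¬(P ↑ ¬Q) = ¬T = F
¬Q ∧ ¬(P ↑ ¬Q) = T ∧ F = F
So #3 is false.

0 of the 3 statements are true (none).

0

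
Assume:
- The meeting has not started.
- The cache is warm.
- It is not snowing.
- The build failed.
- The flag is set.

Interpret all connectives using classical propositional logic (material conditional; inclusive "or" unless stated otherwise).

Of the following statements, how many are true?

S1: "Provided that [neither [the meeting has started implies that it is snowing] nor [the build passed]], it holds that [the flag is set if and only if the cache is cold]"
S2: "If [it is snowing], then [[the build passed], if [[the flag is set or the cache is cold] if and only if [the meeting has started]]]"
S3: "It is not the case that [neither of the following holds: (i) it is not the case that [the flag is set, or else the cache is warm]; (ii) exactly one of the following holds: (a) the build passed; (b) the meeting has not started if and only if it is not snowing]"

3

Let Q = "the meeting has started" (False), D = "it is snowing" (False), R = "the build passed" (False), L = "the flag is set" (True), K = "the cache is warm" (True).

S1: In symbols: ((Q -> D) nor R) -> (L iff not K)

Q -> D = False -> False = True
(Q -> D) nor R = True nor False = False
not K = not True = False
L iff not K = True iff False = False
((Q -> D) nor R) -> (L iff not K) = False -> False = True
So S1 is true.

S2: Formalization: D -> (((L or not K) iff Q) -> R)

not K = not True = False
L or not K = True or False = True
(L or not K) iff Q = True iff False = False
((L or not K) iff Q) -> R = False -> False = True
D -> (((L or not K) iff Q) -> R) = False -> True = True
Thus S2 is true.

S3: In symbols: not (not (L or K) nor (R xor (not Q iff not D)))

L or K = True or True = True
not (L or K) = not True = False
not Q = not False = True
not D = not False = True
not Q iff not D = True iff True = True
R xor (not Q iff not D) = False xor True = True
not (L or K) nor (R xor (not Q iff not D)) = False nor True = False
not (not (L or K) nor (R xor (not Q iff not D))) = not False = True
Hence S3 is true.

True statements: 3.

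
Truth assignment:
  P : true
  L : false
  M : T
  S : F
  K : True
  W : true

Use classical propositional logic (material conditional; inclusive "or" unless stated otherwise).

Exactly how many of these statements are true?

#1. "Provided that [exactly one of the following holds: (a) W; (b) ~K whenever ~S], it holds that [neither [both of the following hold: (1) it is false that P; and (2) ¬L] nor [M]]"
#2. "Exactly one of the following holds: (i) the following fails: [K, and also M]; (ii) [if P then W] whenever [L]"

1

#1: This is (W ⊕ (¬S → ¬K)) → ((¬P ∧ ¬L) ↓ M).

¬S = ¬F = T
¬K = ¬T = F
¬S → ¬K = T → F = F
W ⊕ (¬S → ¬K) = T ⊕ F = T
¬P = ¬T = F
¬L = ¬F = T
¬P ∧ ¬L = F ∧ T = F
(¬P ∧ ¬L) ↓ M = F ↓ T = F
(W ⊕ (¬S → ¬K)) → ((¬P ∧ ¬L) ↓ M) = T → F = F
Thus #1 is false.

#2: In symbols: ¬(K ∧ M) ⊕ (L → (P → W))

K ∧ M = T ∧ T = T
¬(K ∧ M) = ¬T = F
P → W = T → T = T
L → (P → W) = F → T = T
¬(K ∧ M) ⊕ (L → (P → W)) = F ⊕ T = T
Hence #2 is true.

1 of the 2 statements is true.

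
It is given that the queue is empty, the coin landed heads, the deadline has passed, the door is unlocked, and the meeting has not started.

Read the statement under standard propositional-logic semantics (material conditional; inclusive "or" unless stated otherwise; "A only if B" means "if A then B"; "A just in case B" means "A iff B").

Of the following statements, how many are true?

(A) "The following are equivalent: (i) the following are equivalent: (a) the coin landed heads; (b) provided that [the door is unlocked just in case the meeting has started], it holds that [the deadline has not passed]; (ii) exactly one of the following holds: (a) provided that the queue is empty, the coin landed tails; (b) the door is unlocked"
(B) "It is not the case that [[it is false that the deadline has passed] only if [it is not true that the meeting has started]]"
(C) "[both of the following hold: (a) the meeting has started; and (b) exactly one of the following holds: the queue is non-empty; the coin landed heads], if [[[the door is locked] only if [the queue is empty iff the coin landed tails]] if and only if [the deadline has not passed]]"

Let M = "the coin landed heads" (T), P = "the door is locked" (F), G = "the meeting has started" (F), W = "the deadline has passed" (T), V = "the queue is empty" (T).

(A): In symbols: (M <-> ((~P <-> G) -> ~W)) <-> ((V -> ~M) xor ~P)

~P = ~F = T
~P <-> G = T <-> F = F
~W = ~T = F
(~P <-> G) -> ~W = F -> F = T
M <-> ((~P <-> G) -> ~W) = T <-> T = T
~M = ~T = F
V -> ~M = T -> F = F
~P = ~F = T
(V -> ~M) xor ~P = F xor T = T
(M <-> ((~P <-> G) -> ~W)) <-> ((V -> ~M) xor ~P) = T <-> T = T
Thus (A) is true.

(B): This is ~(~W -> ~G).

~W = ~T = F
~G = ~F = T
~W -> ~G = F -> T = T
~(~W -> ~G) = ~T = F
Hence (B) is false.

(C): This is ((P -> (V <-> ~M)) <-> ~W) -> (G & (~V xor M)).

~M = ~T = F
V <-> ~M = T <-> F = F
P -> (V <-> ~M) = F -> F = T
~W = ~T = F
(P -> (V <-> ~M)) <-> ~W = T <-> F = F
~V = ~T = F
~V xor M = F xor T = T
G & (~V xor M) = F & T = F
((P -> (V <-> ~M)) <-> ~W) -> (G & (~V xor M)) = F -> F = T
Thus (C) is true.

Count: 2.

2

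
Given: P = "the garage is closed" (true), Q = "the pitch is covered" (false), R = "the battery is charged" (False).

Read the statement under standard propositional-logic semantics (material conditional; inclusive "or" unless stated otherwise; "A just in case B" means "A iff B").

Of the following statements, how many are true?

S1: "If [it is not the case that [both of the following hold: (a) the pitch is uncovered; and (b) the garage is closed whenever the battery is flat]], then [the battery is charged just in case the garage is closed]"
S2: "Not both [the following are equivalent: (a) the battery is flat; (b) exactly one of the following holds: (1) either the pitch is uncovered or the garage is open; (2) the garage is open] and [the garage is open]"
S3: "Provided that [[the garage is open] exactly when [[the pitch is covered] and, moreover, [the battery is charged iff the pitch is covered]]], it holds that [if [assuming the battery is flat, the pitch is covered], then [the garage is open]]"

3

S1: Formalization: ¬(¬Q ∧ (¬R → P)) → (R ↔ P)

¬Q = ¬F = T
¬R = ¬F = T
¬R → P = T → T = T
¬Q ∧ (¬R → P) = T ∧ T = T
¬(¬Q ∧ (¬R → P)) = ¬T = F
R ↔ P = F ↔ T = F
¬(¬Q ∧ (¬R → P)) → (R ↔ P) = F → F = T
Thus S1 is true.

S2: This is (¬R ↔ ((¬Q ∨ ¬P) ⊕ ¬P)) ↑ ¬P.

¬R = ¬F = T
¬Q = ¬F = T
¬P = ¬T = F
¬Q ∨ ¬P = T ∨ F = T
¬P = ¬T = F
(¬Q ∨ ¬P) ⊕ ¬P = T ⊕ F = T
¬R ↔ ((¬Q ∨ ¬P) ⊕ ¬P) = T ↔ T = T
¬P = ¬T = F
(¬R ↔ ((¬Q ∨ ¬P) ⊕ ¬P)) ↑ ¬P = T ↑ F = T
So S2 is true.

S3: This is (¬P ↔ (Q ∧ (R ↔ Q))) → ((¬R → Q) → ¬P).

¬P = ¬T = F
R ↔ Q = F ↔ F = T
Q ∧ (R ↔ Q) = F ∧ T = F
¬P ↔ (Q ∧ (R ↔ Q)) = F ↔ F = T
¬R = ¬F = T
¬R → Q = T → F = F
¬P = ¬T = F
(¬R → Q) → ¬P = F → F = T
(¬P ↔ (Q ∧ (R ↔ Q))) → ((¬R → Q) → ¬P) = T → T = T
Hence S3 is true.

Count: 3.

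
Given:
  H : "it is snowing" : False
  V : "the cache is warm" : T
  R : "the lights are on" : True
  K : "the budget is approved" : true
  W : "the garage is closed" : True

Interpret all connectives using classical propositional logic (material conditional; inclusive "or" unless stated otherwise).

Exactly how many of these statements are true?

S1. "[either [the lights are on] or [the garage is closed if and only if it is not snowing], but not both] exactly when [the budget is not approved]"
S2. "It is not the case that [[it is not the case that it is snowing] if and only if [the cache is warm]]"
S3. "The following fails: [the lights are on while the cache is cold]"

2

S1: Parsed as (R xor (W iff not H)) iff not K

not H = not False = True
W iff not H = True iff True = True
R xor (W iff not H) = True xor True = False
not K = not True = False
(R xor (W iff not H)) iff not K = False iff False = True
Hence S1 is true.

S2: Formalization: not (not H iff V)

not H = not False = True
not H iff V = True iff True = True
not (not H iff V) = not True = False
Hence S2 is false.

S3: This is not (R and not V).

not V = not True = False
R and not V = True and False = False
not (R and not V) = not False = True
So S3 is true.

Count: 2.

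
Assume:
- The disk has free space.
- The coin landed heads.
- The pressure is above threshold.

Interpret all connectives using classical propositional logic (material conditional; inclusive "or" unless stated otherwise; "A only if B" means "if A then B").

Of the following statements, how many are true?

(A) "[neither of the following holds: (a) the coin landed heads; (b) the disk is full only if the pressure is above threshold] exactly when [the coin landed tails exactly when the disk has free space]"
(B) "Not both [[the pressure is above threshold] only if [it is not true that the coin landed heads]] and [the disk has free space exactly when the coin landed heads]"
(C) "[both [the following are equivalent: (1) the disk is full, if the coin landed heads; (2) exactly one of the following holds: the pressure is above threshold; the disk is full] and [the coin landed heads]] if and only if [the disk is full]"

3

Let Q = "the coin landed heads" (T), P = "the disk is full" (F), R = "the pressure is above threshold" (T).

(A): Formalization: (Q ↓ (P → R)) ↔ (¬Q ↔ ¬P)

P → R = F → T = T
Q ↓ (P → R) = T ↓ T = F
¬Q = ¬T = F
¬P = ¬F = T
¬Q ↔ ¬P = F ↔ T = F
(Q ↓ (P → R)) ↔ (¬Q ↔ ¬P) = F ↔ F = T
Thus (A) is true.

(B): Parsed as (R → ¬Q) ↑ (¬P ↔ Q)

¬Q = ¬T = F
R → ¬Q = T → F = F
¬P = ¬F = T
¬P ↔ Q = T ↔ T = T
(R → ¬Q) ↑ (¬P ↔ Q) = F ↑ T = T
Hence (B) is true.

(C): Parsed as (((Q → P) ↔ (R ⊕ P)) ∧ Q) ↔ P

Q → P = T → F = F
R ⊕ P = T ⊕ F = T
(Q → P) ↔ (R ⊕ P) = F ↔ T = F
((Q → P) ↔ (R ⊕ P)) ∧ Q = F ∧ T = F
(((Q → P) ↔ (R ⊕ P)) ∧ Q) ↔ P = F ↔ F = T
Hence (C) is true.

True statements: 3 ((A), (B), (C)).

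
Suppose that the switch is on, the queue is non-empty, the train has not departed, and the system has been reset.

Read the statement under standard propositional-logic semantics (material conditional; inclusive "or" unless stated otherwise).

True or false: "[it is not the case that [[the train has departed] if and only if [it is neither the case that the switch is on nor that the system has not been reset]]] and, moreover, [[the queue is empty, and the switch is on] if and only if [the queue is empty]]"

Let R = "the train has departed" (F), P = "the switch is on" (T), S = "the system has been reset" (T), Q = "the queue is empty" (F).
This is ~(R <-> (P nor ~S)) & ((Q & P) <-> Q).

~S = ~T = F
P nor ~S = T nor F = F
R <-> (P nor ~S) = F <-> F = T
~(R <-> (P nor ~S)) = ~T = F
Q & P = F & T = F
(Q & P) <-> Q = F <-> F = T
~(R <-> (P nor ~S)) & ((Q & P) <-> Q) = F & T = F

False.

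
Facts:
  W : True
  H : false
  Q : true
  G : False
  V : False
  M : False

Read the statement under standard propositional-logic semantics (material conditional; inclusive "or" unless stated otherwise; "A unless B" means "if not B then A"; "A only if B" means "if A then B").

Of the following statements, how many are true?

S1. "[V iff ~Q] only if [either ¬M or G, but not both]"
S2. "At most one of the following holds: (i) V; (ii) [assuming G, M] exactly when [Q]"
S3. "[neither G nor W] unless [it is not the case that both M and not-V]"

S1: In symbols: (V iff not Q) -> (not M xor G)

not Q = not True = False
V iff not Q = False iff False = True
not M = not False = True
not M xor G = True xor False = True
(V iff not Q) -> (not M xor G) = True -> True = True
So S1 is true.

S2: This is V nand ((G -> M) iff Q).

G -> M = False -> False = True
(G -> M) iff Q = True iff True = True
V nand ((G -> M) iff Q) = False nand True = True
Thus S2 is true.

S3: In symbols: (G nor W) or (M nand not V)

G nor W = False nor True = False
not V = not False = True
M nand not V = False nand True = True
(G nor W) or (M nand not V) = False or True = True
So S3 is true.

3 of the 3 statements are true (S1, S2, S3).

3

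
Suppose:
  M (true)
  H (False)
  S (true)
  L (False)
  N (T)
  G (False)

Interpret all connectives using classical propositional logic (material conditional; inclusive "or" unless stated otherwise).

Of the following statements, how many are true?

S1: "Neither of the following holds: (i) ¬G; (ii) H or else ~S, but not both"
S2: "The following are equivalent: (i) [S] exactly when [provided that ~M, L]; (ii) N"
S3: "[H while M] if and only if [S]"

S1: In symbols: ~G nor (H xor ~S)

~G = ~F = T
~S = ~T = F
H xor ~S = F xor F = F
~G nor (H xor ~S) = T nor F = F
So S1 is false.

S2: Formalization: (S <-> (~M -> L)) <-> N

~M = ~T = F
~M -> L = F -> F = T
S <-> (~M -> L) = T <-> T = T
(S <-> (~M -> L)) <-> N = T <-> T = T
So S2 is true.

S3: Parsed as (H & M) <-> S

H & M = F & T = F
(H & M) <-> S = F <-> T = F
So S3 is false.

Count: 1.

1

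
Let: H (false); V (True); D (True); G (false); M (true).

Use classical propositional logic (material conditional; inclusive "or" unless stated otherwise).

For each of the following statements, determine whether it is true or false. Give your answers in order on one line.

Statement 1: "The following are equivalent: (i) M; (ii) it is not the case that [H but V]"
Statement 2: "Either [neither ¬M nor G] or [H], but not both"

Statement 1 true / Statement 2 true

Statement 1: Parsed as M ↔ ¬(H ∧ V)

H ∧ V = F ∧ T = F
¬(H ∧ V) = ¬F = T
M ↔ ¬(H ∧ V) = T ↔ T = T
So Statement 1 is true.

Statement 2: This is (¬M ↓ G) ⊕ H.

¬M = ¬T = F
¬M ↓ G = F ↓ F = T
(¬M ↓ G) ⊕ H = T ⊕ F = T
Hence Statement 2 is true.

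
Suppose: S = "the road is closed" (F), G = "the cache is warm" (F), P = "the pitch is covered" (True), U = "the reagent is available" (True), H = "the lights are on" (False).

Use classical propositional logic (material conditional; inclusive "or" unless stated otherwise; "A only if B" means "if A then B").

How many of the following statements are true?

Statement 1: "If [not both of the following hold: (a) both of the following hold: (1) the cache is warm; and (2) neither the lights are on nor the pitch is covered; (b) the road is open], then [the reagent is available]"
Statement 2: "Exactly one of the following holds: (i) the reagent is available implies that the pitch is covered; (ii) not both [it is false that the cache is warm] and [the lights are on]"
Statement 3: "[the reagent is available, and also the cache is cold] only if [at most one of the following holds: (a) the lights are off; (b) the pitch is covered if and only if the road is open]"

Statement 1: In symbols: ((G ∧ (H ↓ P)) ↑ ¬S) → U

H ↓ P = F ↓ T = F
G ∧ (H ↓ P) = F ∧ F = F
¬S = ¬F = T
(G ∧ (H ↓ P)) ↑ ¬S = F ↑ T = T
((G ∧ (H ↓ P)) ↑ ¬S) → U = T → T = T
So Statement 1 is true.

Statement 2: Formalization: (U → P) ⊕ (¬G ↑ H)

U → P = T → T = T
¬G = ¬F = T
¬G ↑ H = T ↑ F = T
(U → P) ⊕ (¬G ↑ H) = T ⊕ T = F
Thus Statement 2 is false.

Statement 3: This is (U ∧ ¬G) → (¬H ↑ (P ↔ ¬S)).

¬G = ¬F = T
U ∧ ¬G = T ∧ T = T
¬H = ¬F = T
¬S = ¬F = T
P ↔ ¬S = T ↔ T = T
¬H ↑ (P ↔ ¬S) = T ↑ T = F
(U ∧ ¬G) → (¬H ↑ (P ↔ ¬S)) = T → F = F
Hence Statement 3 is false.

Count: 1.

1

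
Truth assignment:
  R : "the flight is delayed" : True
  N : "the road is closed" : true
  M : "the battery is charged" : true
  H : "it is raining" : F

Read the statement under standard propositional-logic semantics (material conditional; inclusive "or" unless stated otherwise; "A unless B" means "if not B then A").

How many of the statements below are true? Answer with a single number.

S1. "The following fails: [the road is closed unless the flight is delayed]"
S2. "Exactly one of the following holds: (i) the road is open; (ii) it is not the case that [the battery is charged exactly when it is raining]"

1

S1: This is ¬(N ∨ R).

N ∨ R = T ∨ T = T
¬(N ∨ R) = ¬T = F
Hence S1 is false.

S2: This is ¬N ⊕ ¬(M ↔ H).

¬N = ¬T = F
M ↔ H = T ↔ F = F
¬(M ↔ H) = ¬F = T
¬N ⊕ ¬(M ↔ H) = F ⊕ T = T
Thus S2 is true.

1 of the 2 statements is true (S2).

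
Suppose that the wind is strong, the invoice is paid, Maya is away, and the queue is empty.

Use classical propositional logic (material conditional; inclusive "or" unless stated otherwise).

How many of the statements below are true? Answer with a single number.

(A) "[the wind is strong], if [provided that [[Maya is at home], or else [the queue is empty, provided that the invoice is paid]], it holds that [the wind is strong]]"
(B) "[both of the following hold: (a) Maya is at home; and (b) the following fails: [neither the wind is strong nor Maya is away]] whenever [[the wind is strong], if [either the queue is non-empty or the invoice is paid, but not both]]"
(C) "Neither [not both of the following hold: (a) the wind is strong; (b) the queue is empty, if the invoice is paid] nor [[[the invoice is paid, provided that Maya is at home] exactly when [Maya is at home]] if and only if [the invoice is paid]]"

2

Let R = "Maya is at home" (False), Q = "the invoice is paid" (True), H = "the queue is empty" (True), W = "the wind is strong" (True).

(A): In symbols: ((R or (Q -> H)) -> W) -> W

Q -> H = True -> True = True
R or (Q -> H) = False or True = True
(R or (Q -> H)) -> W = True -> True = True
((R or (Q -> H)) -> W) -> W = True -> True = True
So (A) is true.

(B): This is ((not H xor Q) -> W) -> (R and not (W nor not R)).

not H = not True = False
not H xor Q = False xor True = True
(not H xor Q) -> W = True -> True = True
not R = not False = True
W nor not R = True nor True = False
not (W nor not R) = not False = True
R and not (W nor not R) = False and True = False
((not H xor Q) -> W) -> (R and not (W nor not R)) = True -> False = False
Hence (B) is false.

(C): This is (W nand (Q -> H)) nor (((R -> Q) iff R) iff Q).

Q -> H = True -> True = True
W nand (Q -> H) = True nand True = False
R -> Q = False -> True = True
(R -> Q) iff R = True iff False = False
((R -> Q) iff R) iff Q = False iff True = False
(W nand (Q -> H)) nor (((R -> Q) iff R) iff Q) = False nor False = True
Hence (C) is true.

2 of the 3 statements are true.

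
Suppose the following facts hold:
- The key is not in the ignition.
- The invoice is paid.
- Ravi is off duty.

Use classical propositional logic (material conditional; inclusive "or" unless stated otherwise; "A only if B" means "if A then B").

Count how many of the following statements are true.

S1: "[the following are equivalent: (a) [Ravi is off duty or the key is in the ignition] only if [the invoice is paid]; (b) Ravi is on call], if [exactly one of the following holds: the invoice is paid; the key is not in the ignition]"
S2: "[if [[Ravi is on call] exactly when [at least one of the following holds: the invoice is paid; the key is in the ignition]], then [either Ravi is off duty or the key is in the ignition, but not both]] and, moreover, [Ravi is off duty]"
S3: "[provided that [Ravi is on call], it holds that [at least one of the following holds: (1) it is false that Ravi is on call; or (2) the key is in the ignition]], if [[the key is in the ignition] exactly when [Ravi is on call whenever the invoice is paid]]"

Let S = "the invoice is paid" (T), U = "the key is in the ignition" (F), G = "Ravi is on call" (F).

S1: Formalization: (S xor ~U) -> (((~G | U) -> S) <-> G)

~U = ~F = T
S xor ~U = T xor T = F
~G = ~F = T
~G | U = T | F = T
(~G | U) -> S = T -> T = T
((~G | U) -> S) <-> G = T <-> F = F
(S xor ~U) -> (((~G | U) -> S) <-> G) = F -> F = T
Thus S1 is true.

S2: Formalization: ((G <-> (S | U)) -> (~G xor U)) & ~G

S | U = T | F = T
G <-> (S | U) = F <-> T = F
~G = ~F = T
~G xor U = T xor F = T
(G <-> (S | U)) -> (~G xor U) = F -> T = T
~G = ~F = T
((G <-> (S | U)) -> (~G xor U)) & ~G = T & T = T
Thus S2 is true.

S3: Formalization: (U <-> (S -> G)) -> (G -> (~G | U))

S -> G = T -> F = F
U <-> (S -> G) = F <-> F = T
~G = ~F = T
~G | U = T | F = T
G -> (~G | U) = F -> T = T
(U <-> (S -> G)) -> (G -> (~G | U)) = T -> T = T
Hence S3 is true.

Count: 3.

3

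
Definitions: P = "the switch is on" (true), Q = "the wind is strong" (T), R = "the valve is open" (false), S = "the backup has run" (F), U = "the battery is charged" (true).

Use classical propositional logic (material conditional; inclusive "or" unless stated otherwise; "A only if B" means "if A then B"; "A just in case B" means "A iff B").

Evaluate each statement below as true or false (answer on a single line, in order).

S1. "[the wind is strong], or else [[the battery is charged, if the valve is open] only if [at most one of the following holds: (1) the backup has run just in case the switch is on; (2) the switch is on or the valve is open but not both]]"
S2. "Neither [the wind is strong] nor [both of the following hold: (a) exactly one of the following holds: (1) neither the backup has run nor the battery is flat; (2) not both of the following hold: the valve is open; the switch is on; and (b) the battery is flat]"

S1 true, S2 false

S1: Parsed as Q or ((R -> U) -> ((S iff P) nand (P xor R)))

R -> U = False -> True = True
S iff P = False iff True = False
P xor R = True xor False = True
(S iff P) nand (P xor R) = False nand True = True
(R -> U) -> ((S iff P) nand (P xor R)) = True -> True = True
Q or ((R -> U) -> ((S iff P) nand (P xor R))) = True or True = True
So S1 is true.

S2: This is Q nor (((S nor not U) xor (R nand P)) and not U).

not U = not True = False
S nor not U = False nor False = True
R nand P = False nand True = True
(S nor not U) xor (R nand P) = True xor True = False
not U = not True = False
((S nor not U) xor (R nand P)) and not U = False and False = False
Q nor (((S nor not U) xor (R nand P)) and not U) = True nor False = False
So S2 is false.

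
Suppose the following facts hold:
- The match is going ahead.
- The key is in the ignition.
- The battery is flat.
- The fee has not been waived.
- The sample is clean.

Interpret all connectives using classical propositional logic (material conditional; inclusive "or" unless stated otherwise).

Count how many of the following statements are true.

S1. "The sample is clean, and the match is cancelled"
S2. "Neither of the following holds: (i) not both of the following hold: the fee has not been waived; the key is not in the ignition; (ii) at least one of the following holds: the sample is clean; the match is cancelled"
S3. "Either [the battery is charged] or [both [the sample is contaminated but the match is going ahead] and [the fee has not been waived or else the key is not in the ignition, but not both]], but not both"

0

Let U = "the sample is contaminated" (F), G = "the match is cancelled" (F), R = "the fee has been waived" (F), M = "the key is in the ignition" (T), W = "the battery is charged" (F).

S1: In symbols: ¬U ∧ G

¬U = ¬F = T
¬U ∧ G = T ∧ F = F
So S1 is false.

S2: This is (¬R ↑ ¬M) ↓ (¬U ∨ G).

¬R = ¬F = T
¬M = ¬T = F
¬R ↑ ¬M = T ↑ F = T
¬U = ¬F = T
¬U ∨ G = T ∨ F = T
(¬R ↑ ¬M) ↓ (¬U ∨ G) = T ↓ T = F
Thus S2 is false.

S3: Parsed as W ⊕ ((U ∧ ¬G) ∧ (¬R ⊕ ¬M))

¬G = ¬F = T
U ∧ ¬G = F ∧ T = F
¬R = ¬F = T
¬M = ¬T = F
¬R ⊕ ¬M = T ⊕ F = T
(U ∧ ¬G) ∧ (¬R ⊕ ¬M) = F ∧ T = F
W ⊕ ((U ∧ ¬G) ∧ (¬R ⊕ ¬M)) = F ⊕ F = F
So S3 is false.

True statements: 0 (none).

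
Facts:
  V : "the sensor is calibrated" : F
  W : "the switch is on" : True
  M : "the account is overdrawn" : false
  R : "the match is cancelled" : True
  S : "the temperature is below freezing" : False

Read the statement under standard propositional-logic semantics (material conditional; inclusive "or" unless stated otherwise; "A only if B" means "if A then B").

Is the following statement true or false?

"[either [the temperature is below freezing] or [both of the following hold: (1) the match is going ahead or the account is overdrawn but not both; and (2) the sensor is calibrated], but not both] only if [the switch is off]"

The statement is true.

In symbols: (S ⊕ ((¬R ⊕ M) ∧ V)) → ¬W

¬R = ¬T = F
¬R ⊕ M = F ⊕ F = F
(¬R ⊕ M) ∧ V = F ∧ F = F
S ⊕ ((¬R ⊕ M) ∧ V) = F ⊕ F = F
¬W = ¬T = F
(S ⊕ ((¬R ⊕ M) ∧ V)) → ¬W = F → F = T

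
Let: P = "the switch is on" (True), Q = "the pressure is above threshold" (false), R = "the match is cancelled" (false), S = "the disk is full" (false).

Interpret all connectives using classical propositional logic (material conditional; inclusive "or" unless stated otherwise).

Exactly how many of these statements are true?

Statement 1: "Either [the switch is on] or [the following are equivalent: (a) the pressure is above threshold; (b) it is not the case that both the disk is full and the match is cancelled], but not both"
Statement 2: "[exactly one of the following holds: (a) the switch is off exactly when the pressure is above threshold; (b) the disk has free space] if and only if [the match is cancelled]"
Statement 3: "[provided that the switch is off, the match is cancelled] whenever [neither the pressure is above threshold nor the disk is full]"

3

Statement 1: This is P xor (Q iff (S nand R)).

S nand R = False nand False = True
Q iff (S nand R) = False iff True = False
P xor (Q iff (S nand R)) = True xor False = True
Hence Statement 1 is true.

Statement 2: This is ((not P iff Q) xor not S) iff R.

not P = not True = False
not P iff Q = False iff False = True
not S = not False = True
(not P iff Q) xor not S = True xor True = False
((not P iff Q) xor not S) iff R = False iff False = True
Thus Statement 2 is true.

Statement 3: This is (Q nor S) -> (not P -> R).

Q nor S = False nor False = True
not P = not True = False
not P -> R = False -> False = True
(Q nor S) -> (not P -> R) = True -> True = True
Thus Statement 3 is true.

True statements: 3 (Statement 1, Statement 2, Statement 3).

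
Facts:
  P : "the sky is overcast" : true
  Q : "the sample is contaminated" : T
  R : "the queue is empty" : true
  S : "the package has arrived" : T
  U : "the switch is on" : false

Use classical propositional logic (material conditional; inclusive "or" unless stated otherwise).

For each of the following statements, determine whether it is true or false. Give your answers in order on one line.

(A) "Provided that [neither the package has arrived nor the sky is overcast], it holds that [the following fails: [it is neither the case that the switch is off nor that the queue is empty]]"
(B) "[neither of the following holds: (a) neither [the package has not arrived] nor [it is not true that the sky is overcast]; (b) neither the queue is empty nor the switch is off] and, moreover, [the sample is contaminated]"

(A): Parsed as (S nor P) -> not (not U nor R)

S nor P = True nor True = False
not U = not False = True
not U nor R = True nor True = False
not (not U nor R) = not False = True
(S nor P) -> not (not U nor R) = False -> True = True
Hence (A) is true.

(B): This is ((not S nor not P) nor (R nor not U)) and Q.

not S = not True = False
not P = not True = False
not S nor not P = False nor False = True
not U = not False = True
R nor not U = True nor True = False
(not S nor not P) nor (R nor not U) = True nor False = False
((not S nor not P) nor (R nor not U)) and Q = False and True = False
Hence (B) is false.

(A) T; (B) F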